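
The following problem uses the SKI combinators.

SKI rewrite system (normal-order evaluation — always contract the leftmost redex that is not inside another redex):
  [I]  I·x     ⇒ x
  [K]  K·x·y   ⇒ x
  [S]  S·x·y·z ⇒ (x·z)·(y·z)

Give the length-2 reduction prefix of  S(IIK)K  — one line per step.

  start: S(IIK)K
  [1] S(IK)K
  [2] SKK

Answer: after 2 steps: SKK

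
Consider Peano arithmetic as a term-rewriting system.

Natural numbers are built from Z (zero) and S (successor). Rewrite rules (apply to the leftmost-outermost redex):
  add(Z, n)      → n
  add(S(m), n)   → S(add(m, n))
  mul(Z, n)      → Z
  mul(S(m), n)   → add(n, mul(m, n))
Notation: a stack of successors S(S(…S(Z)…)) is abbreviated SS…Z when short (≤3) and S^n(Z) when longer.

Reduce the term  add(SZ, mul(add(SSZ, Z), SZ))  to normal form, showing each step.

  start: add(SZ, mul(add(SSZ, Z), SZ))
  step 1: S(add(Z, mul(add(SSZ, Z), SZ)))
  step 2: S(mul(add(SSZ, Z), SZ))
  step 3: S(mul(S(add(SZ, Z)), SZ))
  step 4: S(add(SZ, mul(add(SZ, Z), SZ)))
  step 5: S(S(add(Z, mul(add(SZ, Z), SZ))))
  step 6: S(S(mul(add(SZ, Z), SZ)))
  step 7: S(S(mul(S(add(Z, Z)), SZ)))
  step 8: S(S(add(SZ, mul(add(Z, Z), SZ))))
  step 9: S(S(S(add(Z, mul(add(Z, Z), SZ)))))
  step 10: S(S(S(mul(add(Z, Z), SZ))))
  step 11: S(S(S(mul(Z, SZ))))
  step 12: SSSZ

Answer: normal form = SSSZ  (in 12 steps)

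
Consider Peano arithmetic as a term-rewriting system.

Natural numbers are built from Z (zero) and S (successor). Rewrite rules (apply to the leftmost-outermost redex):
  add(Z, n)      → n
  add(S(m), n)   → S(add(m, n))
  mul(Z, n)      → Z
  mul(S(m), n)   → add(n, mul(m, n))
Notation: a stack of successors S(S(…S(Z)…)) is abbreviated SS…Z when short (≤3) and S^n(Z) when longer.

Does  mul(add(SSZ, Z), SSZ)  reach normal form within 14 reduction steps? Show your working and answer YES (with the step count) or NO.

  start: mul(add(SSZ, Z), SSZ)
  step 1: mul(S(add(SZ, Z)), SSZ)
  step 2: add(SSZ, mul(add(SZ, Z), SSZ))
  step 3: S(add(SZ, mul(add(SZ, Z), SSZ)))
  step 4: S(S(add(Z, mul(add(SZ, Z), SSZ))))
  step 5: S(S(mul(add(SZ, Z), SSZ)))
  step 6: S(S(mul(S(add(Z, Z)), SSZ)))
  step 7: S(S(add(SSZ, mul(add(Z, Z), SSZ))))
  step 8: S(S(S(add(SZ, mul(add(Z, Z), SSZ)))))
  step 9: S(S(S(S(add(Z, mul(add(Z, Z), SSZ))))))
  step 10: S(S(S(S(mul(add(Z, Z), SSZ)))))
  step 11: S(S(S(S(mul(Z, SSZ)))))
  step 12: S^4(Z)

Answer: YES — reaches normal form S^4(Z) in 12 ≤ 14 steps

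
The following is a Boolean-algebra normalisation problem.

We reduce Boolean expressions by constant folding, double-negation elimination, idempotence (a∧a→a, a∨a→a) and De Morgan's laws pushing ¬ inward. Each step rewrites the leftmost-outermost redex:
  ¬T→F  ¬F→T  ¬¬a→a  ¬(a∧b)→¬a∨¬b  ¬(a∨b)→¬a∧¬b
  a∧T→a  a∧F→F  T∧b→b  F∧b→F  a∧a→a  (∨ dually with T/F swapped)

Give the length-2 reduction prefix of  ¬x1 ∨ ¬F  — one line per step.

Answer: after 2 steps: T

Working:
  start: ¬x1 ∨ ¬F
  step 1: ¬x1 ∨ T
  step 2: T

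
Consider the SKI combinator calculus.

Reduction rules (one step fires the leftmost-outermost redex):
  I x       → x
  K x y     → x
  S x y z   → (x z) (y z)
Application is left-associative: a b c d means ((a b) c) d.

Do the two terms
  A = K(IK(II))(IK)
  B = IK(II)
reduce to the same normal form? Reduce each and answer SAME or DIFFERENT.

Answer: SAME — A ⇓ KI, B ⇓ KI

Derivation:
Term A:
  start: K(IK(II))(IK)
  →1  IK(II)
  →2  K(II)
  →3  KI

Term B:
  start: IK(II)
  →1  K(II)
  →2  KI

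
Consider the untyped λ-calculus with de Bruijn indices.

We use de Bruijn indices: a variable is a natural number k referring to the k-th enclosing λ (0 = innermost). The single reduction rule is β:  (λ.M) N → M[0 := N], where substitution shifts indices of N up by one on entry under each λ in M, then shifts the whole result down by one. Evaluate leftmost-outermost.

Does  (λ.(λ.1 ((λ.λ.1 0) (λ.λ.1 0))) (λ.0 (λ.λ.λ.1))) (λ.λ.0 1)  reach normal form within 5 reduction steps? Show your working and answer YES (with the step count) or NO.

  start: (λ.(λ.1 ((λ.λ.1 0) (λ.λ.1 0))) (λ.0 (λ.λ.λ.1))) (λ.λ.0 1)
  [1] (λ.(λ.λ.0 1) ((λ.λ.1 0) (λ.λ.1 0))) (λ.0 (λ.λ.λ.1))
  [2] (λ.λ.0 1) ((λ.λ.1 0) (λ.λ.1 0))
  [3] λ.0 ((λ.λ.1 0) (λ.λ.1 0))
  [4] λ.0 (λ.(λ.λ.1 0) 0)
  [5] λ.0 (λ.λ.1 0)

Answer: YES — reaches normal form λ.0 (λ.λ.1 0) in 5 ≤ 5 steps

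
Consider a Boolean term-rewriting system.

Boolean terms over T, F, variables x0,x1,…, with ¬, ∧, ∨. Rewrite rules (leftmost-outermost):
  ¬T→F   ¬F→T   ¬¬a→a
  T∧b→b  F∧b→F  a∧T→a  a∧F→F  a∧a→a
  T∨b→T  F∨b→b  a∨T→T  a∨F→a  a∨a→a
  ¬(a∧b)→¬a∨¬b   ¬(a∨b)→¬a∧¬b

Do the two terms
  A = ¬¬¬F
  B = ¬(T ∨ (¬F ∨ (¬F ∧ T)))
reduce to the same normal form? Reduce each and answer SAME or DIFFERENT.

Term A:
  start: ¬¬¬F
  →1  ¬F
  →2  T

Term B:
  start: ¬(T ∨ (¬F ∨ (¬F ∧ T)))
  →1  ¬T ∧ ¬(¬F ∨ (¬F ∧ T))
  →2  F ∧ ¬(¬F ∨ (¬F ∧ T))
  →3  F

Answer: DIFFERENT — A ⇓ T, B ⇓ F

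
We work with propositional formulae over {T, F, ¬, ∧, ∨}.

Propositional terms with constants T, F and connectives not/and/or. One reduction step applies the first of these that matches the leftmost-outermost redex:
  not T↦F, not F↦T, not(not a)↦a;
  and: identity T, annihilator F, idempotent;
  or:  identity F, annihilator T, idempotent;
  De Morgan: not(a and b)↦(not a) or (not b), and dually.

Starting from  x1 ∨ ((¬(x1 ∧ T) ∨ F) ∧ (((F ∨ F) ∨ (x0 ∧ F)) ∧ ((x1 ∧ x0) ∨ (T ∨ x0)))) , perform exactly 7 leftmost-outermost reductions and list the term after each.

  start: x1 ∨ ((¬(x1 ∧ T) ∨ F) ∧ (((F ∨ F) ∨ (x0 ∧ F)) ∧ ((x1 ∧ x0) ∨ (T ∨ x0))))
  [1] x1 ∨ (¬(x1 ∧ T) ∧ (((F ∨ F) ∨ (x0 ∧ F)) ∧ ((x1 ∧ x0) ∨ (T ∨ x0))))
  [2] x1 ∨ ((¬x1 ∨ ¬T) ∧ (((F ∨ F) ∨ (x0 ∧ F)) ∧ ((x1 ∧ x0) ∨ (T ∨ x0))))
  [3] x1 ∨ ((¬x1 ∨ F) ∧ (((F ∨ F) ∨ (x0 ∧ F)) ∧ ((x1 ∧ x0) ∨ (T ∨ x0))))
  [4] x1 ∨ (¬x1 ∧ (((F ∨ F) ∨ (x0 ∧ F)) ∧ ((x1 ∧ x0) ∨ (T ∨ x0))))
  [5] x1 ∨ (¬x1 ∧ ((F ∨ (x0 ∧ F)) ∧ ((x1 ∧ x0) ∨ (T ∨ x0))))
  [6] x1 ∨ (¬x1 ∧ ((x0 ∧ F) ∧ ((x1 ∧ x0) ∨ (T ∨ x0))))
  [7] x1 ∨ (¬x1 ∧ (F ∧ ((x1 ∧ x0) ∨ (T ∨ x0))))

Answer: after 7 steps: x1 ∨ (¬x1 ∧ (F ∧ ((x1 ∧ x0) ∨ (T ∨ x0))))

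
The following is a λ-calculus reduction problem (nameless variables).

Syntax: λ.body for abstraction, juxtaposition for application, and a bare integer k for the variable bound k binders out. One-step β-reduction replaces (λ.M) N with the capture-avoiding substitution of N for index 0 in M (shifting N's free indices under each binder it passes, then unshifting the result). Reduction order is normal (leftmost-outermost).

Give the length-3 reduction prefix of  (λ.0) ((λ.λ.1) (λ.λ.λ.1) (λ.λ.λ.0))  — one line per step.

  start: (λ.0) ((λ.λ.1) (λ.λ.λ.1) (λ.λ.λ.0))
  →1  (λ.λ.1) (λ.λ.λ.1) (λ.λ.λ.0)
  →2  (λ.λ.λ.λ.1) (λ.λ.λ.0)
  →3  λ.λ.λ.1

Answer: after 3 steps: λ.λ.λ.1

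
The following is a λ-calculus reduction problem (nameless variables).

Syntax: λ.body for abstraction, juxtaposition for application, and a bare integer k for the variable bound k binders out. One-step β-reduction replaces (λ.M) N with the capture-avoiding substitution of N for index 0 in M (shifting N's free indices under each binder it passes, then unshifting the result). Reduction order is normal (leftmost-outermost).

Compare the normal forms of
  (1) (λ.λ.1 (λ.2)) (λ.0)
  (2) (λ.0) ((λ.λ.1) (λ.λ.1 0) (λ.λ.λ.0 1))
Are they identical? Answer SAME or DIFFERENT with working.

Answer: DIFFERENT — A ⇓ λ.λ.λ.0, B ⇓ λ.λ.1 0

Reduction:
Term A:
  start: (λ.λ.1 (λ.2)) (λ.0)
  →1  λ.(λ.0) (λ.λ.0)
  →2  λ.λ.λ.0

Term B:
  start: (λ.0) ((λ.λ.1) (λ.λ.1 0) (λ.λ.λ.0 1))
  →1  (λ.λ.1) (λ.λ.1 0) (λ.λ.λ.0 1)
  →2  (λ.λ.λ.1 0) (λ.λ.λ.0 1)
  →3  λ.λ.1 0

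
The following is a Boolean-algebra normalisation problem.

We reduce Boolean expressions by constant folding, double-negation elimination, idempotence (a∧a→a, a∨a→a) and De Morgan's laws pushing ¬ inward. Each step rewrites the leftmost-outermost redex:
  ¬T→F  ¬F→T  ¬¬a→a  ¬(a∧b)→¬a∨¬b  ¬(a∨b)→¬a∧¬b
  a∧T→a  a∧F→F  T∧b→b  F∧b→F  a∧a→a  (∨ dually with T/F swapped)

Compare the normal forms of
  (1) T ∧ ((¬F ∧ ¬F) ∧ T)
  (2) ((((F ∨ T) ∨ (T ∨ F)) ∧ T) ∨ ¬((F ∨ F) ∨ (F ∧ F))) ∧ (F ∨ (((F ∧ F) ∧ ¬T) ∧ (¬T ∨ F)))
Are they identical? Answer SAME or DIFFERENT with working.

Answer: DIFFERENT — A ⇓ T, B ⇓ F

Working:
Term A:
  start: T ∧ ((¬F ∧ ¬F) ∧ T)
  step 1: (¬F ∧ ¬F) ∧ T
  step 2: ¬F ∧ ¬F
  step 3: ¬F
  step 4: T

Term B:
  start: ((((F ∨ T) ∨ (T ∨ F)) ∧ T) ∨ ¬((F ∨ F) ∨ (F ∧ F))) ∧ (F ∨ (((F ∧ F) ∧ ¬T) ∧ (¬T ∨ F)))
  step 1: (((F ∨ T) ∨ (T ∨ F)) ∨ ¬((F ∨ F) ∨ (F ∧ F))) ∧ (F ∨ (((F ∧ F) ∧ ¬T) ∧ (¬T ∨ F)))
  step 2: ((T ∨ (T ∨ F)) ∨ ¬((F ∨ F) ∨ (F ∧ F))) ∧ (F ∨ (((F ∧ F) ∧ ¬T) ∧ (¬T ∨ F)))
  step 3: (T ∨ ¬((F ∨ F) ∨ (F ∧ F))) ∧ (F ∨ (((F ∧ F) ∧ ¬T) ∧ (¬T ∨ F)))
  step 4: T ∧ (F ∨ (((F ∧ F) ∧ ¬T) ∧ (¬T ∨ F)))
  step 5: F ∨ (((F ∧ F) ∧ ¬T) ∧ (¬T ∨ F))
  step 6: ((F ∧ F) ∧ ¬T) ∧ (¬T ∨ F)
  step 7: (F ∧ ¬T) ∧ (¬T ∨ F)
  step 8: F ∧ (¬T ∨ F)
  step 9: F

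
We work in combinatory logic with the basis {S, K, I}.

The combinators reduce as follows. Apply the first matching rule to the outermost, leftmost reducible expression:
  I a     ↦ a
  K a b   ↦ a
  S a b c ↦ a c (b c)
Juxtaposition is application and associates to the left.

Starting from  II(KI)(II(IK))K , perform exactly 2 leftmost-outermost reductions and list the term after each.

Answer: after 2 steps: KI(II(IK))K

Working:
  start: II(KI)(II(IK))K
  step 1: I(KI)(II(IK))K
  step 2: KI(II(IK))K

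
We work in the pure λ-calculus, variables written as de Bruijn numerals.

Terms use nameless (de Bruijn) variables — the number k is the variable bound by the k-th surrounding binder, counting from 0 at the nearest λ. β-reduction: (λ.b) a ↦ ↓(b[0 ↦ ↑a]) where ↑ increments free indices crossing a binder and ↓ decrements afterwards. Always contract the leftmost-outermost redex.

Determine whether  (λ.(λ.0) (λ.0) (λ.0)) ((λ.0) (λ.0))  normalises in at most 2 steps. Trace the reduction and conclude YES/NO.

Answer: NO — after 2 steps the term is (λ.0) (λ.0), not yet normal

Reduction:
  start: (λ.(λ.0) (λ.0) (λ.0)) ((λ.0) (λ.0))
  [1] (λ.0) (λ.0) (λ.0)
  [2] (λ.0) (λ.0)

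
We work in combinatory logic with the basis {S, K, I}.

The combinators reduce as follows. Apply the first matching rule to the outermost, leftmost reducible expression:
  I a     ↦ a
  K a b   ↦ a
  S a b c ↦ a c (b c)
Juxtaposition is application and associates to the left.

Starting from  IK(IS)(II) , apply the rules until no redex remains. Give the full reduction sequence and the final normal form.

  start: IK(IS)(II)
  →1  K(IS)(II)
  →2  IS
  →3  S

Answer: normal form = S  (in 3 steps)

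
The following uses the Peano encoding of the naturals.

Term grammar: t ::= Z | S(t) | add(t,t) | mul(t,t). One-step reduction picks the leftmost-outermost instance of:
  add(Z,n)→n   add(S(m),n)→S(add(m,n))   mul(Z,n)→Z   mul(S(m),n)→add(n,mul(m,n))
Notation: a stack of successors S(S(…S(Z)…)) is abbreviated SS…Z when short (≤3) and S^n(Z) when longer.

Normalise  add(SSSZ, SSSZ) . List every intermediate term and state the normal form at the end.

  start: add(SSSZ, SSSZ)
  →1  S(add(SSZ, SSSZ))
  →2  S(S(add(SZ, SSSZ)))
  →3  S(S(S(add(Z, SSSZ))))
  →4  S^6(Z)

Answer: normal form = S^6(Z)  (in 4 steps)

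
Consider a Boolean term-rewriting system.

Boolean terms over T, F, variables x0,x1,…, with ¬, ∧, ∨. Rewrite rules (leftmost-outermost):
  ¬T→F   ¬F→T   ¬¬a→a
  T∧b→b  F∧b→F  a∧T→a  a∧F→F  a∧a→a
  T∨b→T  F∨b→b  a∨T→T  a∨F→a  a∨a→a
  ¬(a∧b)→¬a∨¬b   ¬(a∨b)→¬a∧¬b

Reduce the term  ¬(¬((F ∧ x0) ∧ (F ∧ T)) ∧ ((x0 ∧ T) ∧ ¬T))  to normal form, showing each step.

Answer: normal form = T  (in 11 steps)

Working:
  start: ¬(¬((F ∧ x0) ∧ (F ∧ T)) ∧ ((x0 ∧ T) ∧ ¬T))
  step 1: ¬¬((F ∧ x0) ∧ (F ∧ T)) ∨ ¬((x0 ∧ T) ∧ ¬T)
  step 2: ((F ∧ x0) ∧ (F ∧ T)) ∨ ¬((x0 ∧ T) ∧ ¬T)
  step 3: (F ∧ (F ∧ T)) ∨ ¬((x0 ∧ T) ∧ ¬T)
  step 4: F ∨ ¬((x0 ∧ T) ∧ ¬T)
  step 5: ¬((x0 ∧ T) ∧ ¬T)
  step 6: ¬(x0 ∧ T) ∨ ¬¬T
  step 7: (¬x0 ∨ ¬T) ∨ ¬¬T
  step 8: (¬x0 ∨ F) ∨ ¬¬T
  step 9: ¬x0 ∨ ¬¬T
  step 10: ¬x0 ∨ T
  step 11: T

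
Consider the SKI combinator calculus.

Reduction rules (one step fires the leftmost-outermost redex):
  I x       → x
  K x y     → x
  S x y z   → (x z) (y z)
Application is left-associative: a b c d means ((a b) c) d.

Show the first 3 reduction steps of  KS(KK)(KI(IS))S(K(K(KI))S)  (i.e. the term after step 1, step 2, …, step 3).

  start: KS(KK)(KI(IS))S(K(K(KI))S)
  [1] S(KI(IS))S(K(K(KI))S)
  [2] KI(IS)(K(K(KI))S)(S(K(K(KI))S))
  [3] I(K(K(KI))S)(S(K(K(KI))S))

Answer: after 3 steps: I(K(K(KI))S)(S(K(K(KI))S))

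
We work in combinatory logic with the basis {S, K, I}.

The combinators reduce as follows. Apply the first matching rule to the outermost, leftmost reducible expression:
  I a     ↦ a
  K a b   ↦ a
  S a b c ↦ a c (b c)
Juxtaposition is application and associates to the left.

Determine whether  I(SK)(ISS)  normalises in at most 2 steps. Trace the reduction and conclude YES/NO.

  start: I(SK)(ISS)
  [1] SK(ISS)
  [2] SK(SS)

Answer: YES — reaches normal form SK(SS) in 2 ≤ 2 steps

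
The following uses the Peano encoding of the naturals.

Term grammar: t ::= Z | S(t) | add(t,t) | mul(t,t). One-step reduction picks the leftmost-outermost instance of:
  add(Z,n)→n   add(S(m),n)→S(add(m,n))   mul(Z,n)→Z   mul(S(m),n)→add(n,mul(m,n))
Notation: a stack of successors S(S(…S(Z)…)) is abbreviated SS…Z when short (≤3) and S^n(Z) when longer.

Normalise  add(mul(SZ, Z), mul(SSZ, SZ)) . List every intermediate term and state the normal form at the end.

  start: add(mul(SZ, Z), mul(SSZ, SZ))
  [1] add(add(Z, mul(Z, Z)), mul(SSZ, SZ))
  [2] add(mul(Z, Z), mul(SSZ, SZ))
  [3] add(Z, mul(SSZ, SZ))
  [4] mul(SSZ, SZ)
  [5] add(SZ, mul(SZ, SZ))
  [6] S(add(Z, mul(SZ, SZ)))
  [7] S(mul(SZ, SZ))
  [8] S(add(SZ, mul(Z, SZ)))
  [9] S(S(add(Z, mul(Z, SZ))))
  [10] S(S(mul(Z, SZ)))
  [11] SSZ

Answer: normal form = SSZ  (in 11 steps)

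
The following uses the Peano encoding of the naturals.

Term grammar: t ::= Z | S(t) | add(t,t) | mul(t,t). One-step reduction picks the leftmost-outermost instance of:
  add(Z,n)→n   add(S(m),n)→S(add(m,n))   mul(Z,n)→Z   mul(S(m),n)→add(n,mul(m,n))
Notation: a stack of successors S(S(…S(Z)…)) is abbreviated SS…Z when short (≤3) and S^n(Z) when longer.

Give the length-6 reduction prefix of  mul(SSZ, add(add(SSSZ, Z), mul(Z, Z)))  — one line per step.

  start: mul(SSZ, add(add(SSSZ, Z), mul(Z, Z)))
  →1  add(add(add(SSSZ, Z), mul(Z, Z)), mul(SZ, add(add(SSSZ, Z), mul(Z, Z))))
  →2  add(add(S(add(SSZ, Z)), mul(Z, Z)), mul(SZ, add(add(SSSZ, Z), mul(Z, Z))))
  →3  add(S(add(add(SSZ, Z), mul(Z, Z))), mul(SZ, add(add(SSSZ, Z), mul(Z, Z))))
  →4  S(add(add(add(SSZ, Z), mul(Z, Z)), mul(SZ, add(add(SSSZ, Z), mul(Z, Z)))))
  →5  S(add(add(S(add(SZ, Z)), mul(Z, Z)), mul(SZ, add(add(SSSZ, Z), mul(Z, Z)))))
  →6  S(add(S(add(add(SZ, Z), mul(Z, Z))), mul(SZ, add(add(SSSZ, Z), mul(Z, Z)))))

Answer: after 6 steps: S(add(S(add(add(SZ, Z), mul(Z, Z))), mul(SZ, add(add(SSSZ, Z), mul(Z, Z)))))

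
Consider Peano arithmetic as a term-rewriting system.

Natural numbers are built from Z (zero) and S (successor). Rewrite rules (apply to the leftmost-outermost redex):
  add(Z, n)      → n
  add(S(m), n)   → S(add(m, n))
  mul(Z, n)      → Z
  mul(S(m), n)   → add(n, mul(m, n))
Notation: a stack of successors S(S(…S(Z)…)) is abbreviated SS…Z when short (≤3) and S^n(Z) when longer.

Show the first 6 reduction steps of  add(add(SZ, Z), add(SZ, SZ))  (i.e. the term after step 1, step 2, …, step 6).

Answer: after 6 steps: SSSZ

Reduction:
  start: add(add(SZ, Z), add(SZ, SZ))
  step 1: add(S(add(Z, Z)), add(SZ, SZ))
  step 2: S(add(add(Z, Z), add(SZ, SZ)))
  step 3: S(add(Z, add(SZ, SZ)))
  step 4: S(add(SZ, SZ))
  step 5: S(S(add(Z, SZ)))
  step 6: SSSZ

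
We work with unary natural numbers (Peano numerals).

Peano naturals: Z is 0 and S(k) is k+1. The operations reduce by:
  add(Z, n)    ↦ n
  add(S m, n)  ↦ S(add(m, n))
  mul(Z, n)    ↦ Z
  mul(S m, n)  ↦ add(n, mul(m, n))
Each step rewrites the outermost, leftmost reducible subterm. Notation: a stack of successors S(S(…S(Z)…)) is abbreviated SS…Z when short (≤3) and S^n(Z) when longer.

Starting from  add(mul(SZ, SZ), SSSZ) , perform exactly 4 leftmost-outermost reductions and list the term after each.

Answer: after 4 steps: S(add(mul(Z, SZ), SSSZ))

Derivation:
  start: add(mul(SZ, SZ), SSSZ)
  →1  add(add(SZ, mul(Z, SZ)), SSSZ)
  →2  add(S(add(Z, mul(Z, SZ))), SSSZ)
  →3  S(add(add(Z, mul(Z, SZ)), SSSZ))
  →4  S(add(mul(Z, SZ), SSSZ))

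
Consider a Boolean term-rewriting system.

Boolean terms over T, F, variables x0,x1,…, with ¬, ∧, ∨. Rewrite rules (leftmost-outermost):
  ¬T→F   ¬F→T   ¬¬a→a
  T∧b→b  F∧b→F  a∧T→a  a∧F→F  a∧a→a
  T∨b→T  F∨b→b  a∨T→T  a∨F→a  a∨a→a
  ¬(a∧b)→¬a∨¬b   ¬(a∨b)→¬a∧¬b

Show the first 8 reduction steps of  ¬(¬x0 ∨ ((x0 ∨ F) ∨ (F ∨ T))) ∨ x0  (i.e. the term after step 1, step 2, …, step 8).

  start: ¬(¬x0 ∨ ((x0 ∨ F) ∨ (F ∨ T))) ∨ x0
  →1  (¬¬x0 ∧ ¬((x0 ∨ F) ∨ (F ∨ T))) ∨ x0
  →2  (x0 ∧ ¬((x0 ∨ F) ∨ (F ∨ T))) ∨ x0
  →3  (x0 ∧ (¬(x0 ∨ F) ∧ ¬(F ∨ T))) ∨ x0
  →4  (x0 ∧ ((¬x0 ∧ ¬F) ∧ ¬(F ∨ T))) ∨ x0
  →5  (x0 ∧ ((¬x0 ∧ T) ∧ ¬(F ∨ T))) ∨ x0
  →6  (x0 ∧ (¬x0 ∧ ¬(F ∨ T))) ∨ x0
  →7  (x0 ∧ (¬x0 ∧ (¬F ∧ ¬T))) ∨ x0
  →8  (x0 ∧ (¬x0 ∧ (T ∧ ¬T))) ∨ x0

Answer: after 8 steps: (x0 ∧ (¬x0 ∧ (T ∧ ¬T))) ∨ x0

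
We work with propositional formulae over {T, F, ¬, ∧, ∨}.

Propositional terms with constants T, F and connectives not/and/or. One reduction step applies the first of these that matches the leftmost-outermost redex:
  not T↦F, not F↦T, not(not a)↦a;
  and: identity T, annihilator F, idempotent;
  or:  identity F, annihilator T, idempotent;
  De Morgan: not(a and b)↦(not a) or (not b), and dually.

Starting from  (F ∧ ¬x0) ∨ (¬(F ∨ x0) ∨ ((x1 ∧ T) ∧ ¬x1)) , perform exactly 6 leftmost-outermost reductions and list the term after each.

  start: (F ∧ ¬x0) ∨ (¬(F ∨ x0) ∨ ((x1 ∧ T) ∧ ¬x1))
  →1  F ∨ (¬(F ∨ x0) ∨ ((x1 ∧ T) ∧ ¬x1))
  →2  ¬(F ∨ x0) ∨ ((x1 ∧ T) ∧ ¬x1)
  →3  (¬F ∧ ¬x0) ∨ ((x1 ∧ T) ∧ ¬x1)
  →4  (T ∧ ¬x0) ∨ ((x1 ∧ T) ∧ ¬x1)
  →5  ¬x0 ∨ ((x1 ∧ T) ∧ ¬x1)
  →6  ¬x0 ∨ (x1 ∧ ¬x1)

Answer: after 6 steps: ¬x0 ∨ (x1 ∧ ¬x1)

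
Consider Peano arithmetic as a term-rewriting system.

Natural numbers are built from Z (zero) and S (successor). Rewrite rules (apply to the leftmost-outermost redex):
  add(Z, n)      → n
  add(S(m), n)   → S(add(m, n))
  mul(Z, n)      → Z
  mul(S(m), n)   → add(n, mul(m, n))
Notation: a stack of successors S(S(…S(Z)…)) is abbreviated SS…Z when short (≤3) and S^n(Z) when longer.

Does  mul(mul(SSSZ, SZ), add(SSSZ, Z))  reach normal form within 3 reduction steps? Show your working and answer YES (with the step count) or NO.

  start: mul(mul(SSSZ, SZ), add(SSSZ, Z))
  [1] mul(add(SZ, mul(SSZ, SZ)), add(SSSZ, Z))
  [2] mul(S(add(Z, mul(SSZ, SZ))), add(SSSZ, Z))
  [3] add(add(SSSZ, Z), mul(add(Z, mul(SSZ, SZ)), add(SSSZ, Z)))

Answer: NO — after 3 steps the term is add(add(SSSZ, Z), mul(add(Z, mul(SSZ, SZ)), add(SSSZ, Z))), not yet normal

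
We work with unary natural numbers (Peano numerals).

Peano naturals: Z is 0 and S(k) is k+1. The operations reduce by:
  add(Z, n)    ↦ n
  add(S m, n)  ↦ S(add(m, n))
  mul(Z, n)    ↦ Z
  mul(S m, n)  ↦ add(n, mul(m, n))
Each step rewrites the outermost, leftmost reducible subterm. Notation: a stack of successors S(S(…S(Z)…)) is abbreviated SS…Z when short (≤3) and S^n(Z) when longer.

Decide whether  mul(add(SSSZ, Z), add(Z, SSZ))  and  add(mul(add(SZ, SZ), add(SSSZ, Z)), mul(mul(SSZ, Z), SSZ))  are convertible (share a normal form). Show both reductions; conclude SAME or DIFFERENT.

Term A:
  start: mul(add(SSSZ, Z), add(Z, SSZ))
  →1  mul(S(add(SSZ, Z)), add(Z, SSZ))
  →2  add(add(Z, SSZ), mul(add(SSZ, Z), add(Z, SSZ)))
  →3  add(SSZ, mul(add(SSZ, Z), add(Z, SSZ)))
  →4  S(add(SZ, mul(add(SSZ, Z), add(Z, SSZ))))
  →5  S(S(add(Z, mul(add(SSZ, Z), add(Z, SSZ)))))
  →6  S(S(mul(add(SSZ, Z), add(Z, SSZ))))
  →7  S(S(mul(S(add(SZ, Z)), add(Z, SSZ))))
  →8  S(S(add(add(Z, SSZ), mul(add(SZ, Z), add(Z, SSZ)))))
  →9  S(S(add(SSZ, mul(add(SZ, Z), add(Z, SSZ)))))
  →10  S(S(S(add(SZ, mul(add(SZ, Z), add(Z, SSZ))))))
  →11  S(S(S(S(add(Z, mul(add(SZ, Z), add(Z, SSZ)))))))
  →12  S(S(S(S(mul(add(SZ, Z), add(Z, SSZ))))))
  →13  S(S(S(S(mul(S(add(Z, Z)), add(Z, SSZ))))))
  →14  S(S(S(S(add(add(Z, SSZ), mul(add(Z, Z), add(Z, SSZ)))))))
  →15  S(S(S(S(add(SSZ, mul(add(Z, Z), add(Z, SSZ)))))))
  →16  S(S(S(S(S(add(SZ, mul(add(Z, Z), add(Z, SSZ))))))))
  →17  S(S(S(S(S(S(add(Z, mul(add(Z, Z), add(Z, SSZ)))))))))
  →18  S(S(S(S(S(S(mul(add(Z, Z), add(Z, SSZ))))))))
  →19  S(S(S(S(S(S(mul(Z, add(Z, SSZ))))))))
  →20  S^6(Z)

Term B:
  start: add(mul(add(SZ, SZ), add(SSSZ, Z)), mul(mul(SSZ, Z), SSZ))
  →1  add(mul(S(add(Z, SZ)), add(SSSZ, Z)), mul(mul(SSZ, Z), SSZ))
  →2  add(add(add(SSSZ, Z), mul(add(Z, SZ), add(SSSZ, Z))), mul(mul(SSZ, Z), SSZ))
  →3  add(add(S(add(SSZ, Z)), mul(add(Z, SZ), add(SSSZ, Z))), mul(mul(SSZ, Z), SSZ))
  →4  add(S(add(add(SSZ, Z), mul(add(Z, SZ), add(SSSZ, Z)))), mul(mul(SSZ, Z), SSZ))
  →5  S(add(add(add(SSZ, Z), mul(add(Z, SZ), add(SSSZ, Z))), mul(mul(SSZ, Z), SSZ)))
  →6  S(add(add(S(add(SZ, Z)), mul(add(Z, SZ), add(SSSZ, Z))), mul(mul(SSZ, Z), SSZ)))
  →7  S(add(S(add(add(SZ, Z), mul(add(Z, SZ), add(SSSZ, Z)))), mul(mul(SSZ, Z), SSZ)))
  →8  S(S(add(add(add(SZ, Z), mul(add(Z, SZ), add(SSSZ, Z))), mul(mul(SSZ, Z), SSZ))))
  →9  S(S(add(add(S(add(Z, Z)), mul(add(Z, SZ), add(SSSZ, Z))), mul(mul(SSZ, Z), SSZ))))
  →10  S(S(add(S(add(add(Z, Z), mul(add(Z, SZ), add(SSSZ, Z)))), mul(mul(SSZ, Z), SSZ))))
  →11  S(S(S(add(add(add(Z, Z), mul(add(Z, SZ), add(SSSZ, Z))), mul(mul(SSZ, Z), SSZ)))))
  →12  S(S(S(add(add(Z, mul(add(Z, SZ), add(SSSZ, Z))), mul(mul(SSZ, Z), SSZ)))))
  →13  S(S(S(add(mul(add(Z, SZ), add(SSSZ, Z)), mul(mul(SSZ, Z), SSZ)))))
  →14  S(S(S(add(mul(SZ, add(SSSZ, Z)), mul(mul(SSZ, Z), SSZ)))))
  →15  S(S(S(add(add(add(SSSZ, Z), mul(Z, add(SSSZ, Z))), mul(mul(SSZ, Z), SSZ)))))
  →16  S(S(S(add(add(S(add(SSZ, Z)), mul(Z, add(SSSZ, Z))), mul(mul(SSZ, Z), SSZ)))))
  →17  S(S(S(add(S(add(add(SSZ, Z), mul(Z, add(SSSZ, Z)))), mul(mul(SSZ, Z), SSZ)))))
  →18  S(S(S(S(add(add(add(SSZ, Z), mul(Z, add(SSSZ, Z))), mul(mul(SSZ, Z), SSZ))))))
  →19  S(S(S(S(add(add(S(add(SZ, Z)), mul(Z, add(SSSZ, Z))), mul(mul(SSZ, Z), SSZ))))))
  →20  S(S(S(S(add(S(add(add(SZ, Z), mul(Z, add(SSSZ, Z)))), mul(mul(SSZ, Z), SSZ))))))
  →21  S(S(S(S(S(add(add(add(SZ, Z), mul(Z, add(SSSZ, Z))), mul(mul(SSZ, Z), SSZ)))))))
  →22  S(S(S(S(S(add(add(S(add(Z, Z)), mul(Z, add(SSSZ, Z))), mul(mul(SSZ, Z), SSZ)))))))
  →23  S(S(S(S(S(add(S(add(add(Z, Z), mul(Z, add(SSSZ, Z)))), mul(mul(SSZ, Z), SSZ)))))))
  →24  S(S(S(S(S(S(add(add(add(Z, Z), mul(Z, add(SSSZ, Z))), mul(mul(SSZ, Z), SSZ))))))))
  →25  S(S(S(S(S(S(add(add(Z, mul(Z, add(SSSZ, Z))), mul(mul(SSZ, Z), SSZ))))))))
  →26  S(S(S(S(S(S(add(mul(Z, add(SSSZ, Z)), mul(mul(SSZ, Z), SSZ))))))))
  →27  S(S(S(S(S(S(add(Z, mul(mul(SSZ, Z), SSZ))))))))
  →28  S(S(S(S(S(S(mul(mul(SSZ, Z), SSZ)))))))
  →29  S(S(S(S(S(S(mul(add(Z, mul(SZ, Z)), SSZ)))))))
  →30  S(S(S(S(S(S(mul(mul(SZ, Z), SSZ)))))))
  →31  S(S(S(S(S(S(mul(add(Z, mul(Z, Z)), SSZ)))))))
  →32  S(S(S(S(S(S(mul(mul(Z, Z), SSZ)))))))
  →33  S(S(S(S(S(S(mul(Z, SSZ)))))))
  →34  S^6(Z)

Answer: SAME — A ⇓ S^6(Z), B ⇓ S^6(Z)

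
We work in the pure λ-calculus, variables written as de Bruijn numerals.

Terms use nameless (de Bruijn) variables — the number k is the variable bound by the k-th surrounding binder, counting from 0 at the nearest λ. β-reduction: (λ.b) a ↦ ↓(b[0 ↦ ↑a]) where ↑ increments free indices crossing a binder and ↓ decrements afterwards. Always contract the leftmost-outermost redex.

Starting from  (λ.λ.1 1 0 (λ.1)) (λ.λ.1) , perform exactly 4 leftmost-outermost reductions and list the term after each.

  start: (λ.λ.1 1 0 (λ.1)) (λ.λ.1)
  step 1: λ.(λ.λ.1) (λ.λ.1) 0 (λ.1)
  step 2: λ.(λ.λ.λ.1) 0 (λ.1)
  step 3: λ.(λ.λ.1) (λ.1)
  step 4: λ.λ.λ.2

Answer: after 4 steps: λ.λ.λ.2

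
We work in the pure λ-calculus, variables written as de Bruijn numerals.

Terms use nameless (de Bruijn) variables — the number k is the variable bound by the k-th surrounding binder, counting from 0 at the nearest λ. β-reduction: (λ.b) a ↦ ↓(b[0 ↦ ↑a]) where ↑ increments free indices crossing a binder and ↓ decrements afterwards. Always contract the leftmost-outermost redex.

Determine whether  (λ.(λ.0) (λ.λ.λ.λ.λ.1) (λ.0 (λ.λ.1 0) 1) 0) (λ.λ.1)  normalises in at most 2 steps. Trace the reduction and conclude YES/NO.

Answer: NO — after 2 steps the term is (λ.λ.λ.λ.λ.1) (λ.0 (λ.λ.1 0) (λ.λ.1)) (λ.λ.1), not yet normal

Working:
  start: (λ.(λ.0) (λ.λ.λ.λ.λ.1) (λ.0 (λ.λ.1 0) 1) 0) (λ.λ.1)
  [1] (λ.0) (λ.λ.λ.λ.λ.1) (λ.0 (λ.λ.1 0) (λ.λ.1)) (λ.λ.1)
  [2] (λ.λ.λ.λ.λ.1) (λ.0 (λ.λ.1 0) (λ.λ.1)) (λ.λ.1)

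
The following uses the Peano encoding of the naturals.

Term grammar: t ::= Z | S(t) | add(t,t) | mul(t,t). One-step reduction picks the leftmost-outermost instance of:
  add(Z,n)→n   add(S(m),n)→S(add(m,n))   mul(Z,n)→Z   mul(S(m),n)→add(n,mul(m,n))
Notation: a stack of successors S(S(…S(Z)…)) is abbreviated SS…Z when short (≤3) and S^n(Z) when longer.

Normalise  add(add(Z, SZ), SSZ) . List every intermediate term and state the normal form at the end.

Answer: normal form = SSSZ  (in 3 steps)

Working:
  start: add(add(Z, SZ), SSZ)
  step 1: add(SZ, SSZ)
  step 2: S(add(Z, SSZ))
  step 3: SSSZ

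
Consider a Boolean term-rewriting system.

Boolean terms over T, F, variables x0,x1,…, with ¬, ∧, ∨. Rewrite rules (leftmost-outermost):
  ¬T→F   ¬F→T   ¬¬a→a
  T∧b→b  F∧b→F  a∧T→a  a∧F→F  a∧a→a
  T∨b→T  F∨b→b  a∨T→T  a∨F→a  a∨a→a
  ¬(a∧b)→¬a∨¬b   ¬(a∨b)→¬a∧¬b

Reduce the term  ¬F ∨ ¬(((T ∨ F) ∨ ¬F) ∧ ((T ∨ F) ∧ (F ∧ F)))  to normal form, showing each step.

  start: ¬F ∨ ¬(((T ∨ F) ∨ ¬F) ∧ ((T ∨ F) ∧ (F ∧ F)))
  →1  T ∨ ¬(((T ∨ F) ∨ ¬F) ∧ ((T ∨ F) ∧ (F ∧ F)))
  →2  T

Answer: normal form = T  (in 2 steps)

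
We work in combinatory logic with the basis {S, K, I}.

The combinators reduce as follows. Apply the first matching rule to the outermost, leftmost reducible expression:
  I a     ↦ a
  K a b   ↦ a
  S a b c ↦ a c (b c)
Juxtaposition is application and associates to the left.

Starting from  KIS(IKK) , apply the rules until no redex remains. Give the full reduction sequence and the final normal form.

  start: KIS(IKK)
  →1  I(IKK)
  →2  IKK
  →3  KK

Answer: normal form = KK  (in 3 steps)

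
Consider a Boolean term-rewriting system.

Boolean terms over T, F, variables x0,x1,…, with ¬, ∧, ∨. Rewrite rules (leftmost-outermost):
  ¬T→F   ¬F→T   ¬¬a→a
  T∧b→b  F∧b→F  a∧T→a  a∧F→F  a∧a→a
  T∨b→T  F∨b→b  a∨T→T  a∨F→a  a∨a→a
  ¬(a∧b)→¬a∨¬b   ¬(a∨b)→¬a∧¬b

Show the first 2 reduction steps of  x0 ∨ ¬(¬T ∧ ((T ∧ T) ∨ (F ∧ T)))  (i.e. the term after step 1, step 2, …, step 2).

  start: x0 ∨ ¬(¬T ∧ ((T ∧ T) ∨ (F ∧ T)))
  step 1: x0 ∨ (¬¬T ∨ ¬((T ∧ T) ∨ (F ∧ T)))
  step 2: x0 ∨ (T ∨ ¬((T ∧ T) ∨ (F ∧ T)))

Answer: after 2 steps: x0 ∨ (T ∨ ¬((T ∧ T) ∨ (F ∧ T)))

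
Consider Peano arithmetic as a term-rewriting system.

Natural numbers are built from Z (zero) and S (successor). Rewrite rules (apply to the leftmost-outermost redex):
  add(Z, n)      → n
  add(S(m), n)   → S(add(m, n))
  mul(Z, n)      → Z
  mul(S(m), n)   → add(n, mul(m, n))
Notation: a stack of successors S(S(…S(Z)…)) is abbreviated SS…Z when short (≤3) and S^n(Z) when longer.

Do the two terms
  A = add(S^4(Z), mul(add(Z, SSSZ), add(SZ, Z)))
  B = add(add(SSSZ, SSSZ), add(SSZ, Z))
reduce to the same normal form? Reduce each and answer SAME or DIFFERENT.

Term A:
  start: add(S^4(Z), mul(add(Z, SSSZ), add(SZ, Z)))
  [1] S(add(SSSZ, mul(add(Z, SSSZ), add(SZ, Z))))
  [2] S(S(add(SSZ, mul(add(Z, SSSZ), add(SZ, Z)))))
  [3] S(S(S(add(SZ, mul(add(Z, SSSZ), add(SZ, Z))))))
  [4] S(S(S(S(add(Z, mul(add(Z, SSSZ), add(SZ, Z)))))))
  [5] S(S(S(S(mul(add(Z, SSSZ), add(SZ, Z))))))
  [6] S(S(S(S(mul(SSSZ, add(SZ, Z))))))
  [7] S(S(S(S(add(add(SZ, Z), mul(SSZ, add(SZ, Z)))))))
  [8] S(S(S(S(add(S(add(Z, Z)), mul(SSZ, add(SZ, Z)))))))
  [9] S(S(S(S(S(add(add(Z, Z), mul(SSZ, add(SZ, Z))))))))
  [10] S(S(S(S(S(add(Z, mul(SSZ, add(SZ, Z))))))))
  [11] S(S(S(S(S(mul(SSZ, add(SZ, Z)))))))
  [12] S(S(S(S(S(add(add(SZ, Z), mul(SZ, add(SZ, Z))))))))
  [13] S(S(S(S(S(add(S(add(Z, Z)), mul(SZ, add(SZ, Z))))))))
  [14] S(S(S(S(S(S(add(add(Z, Z), mul(SZ, add(SZ, Z)))))))))
  [15] S(S(S(S(S(S(add(Z, mul(SZ, add(SZ, Z)))))))))
  [16] S(S(S(S(S(S(mul(SZ, add(SZ, Z))))))))
  [17] S(S(S(S(S(S(add(add(SZ, Z), mul(Z, add(SZ, Z)))))))))
  [18] S(S(S(S(S(S(add(S(add(Z, Z)), mul(Z, add(SZ, Z)))))))))
  [19] S(S(S(S(S(S(S(add(add(Z, Z), mul(Z, add(SZ, Z))))))))))
  [20] S(S(S(S(S(S(S(add(Z, mul(Z, add(SZ, Z))))))))))
  [21] S(S(S(S(S(S(S(mul(Z, add(SZ, Z)))))))))
  [22] S^7(Z)

Term B:
  start: add(add(SSSZ, SSSZ), add(SSZ, Z))
  [1] add(S(add(SSZ, SSSZ)), add(SSZ, Z))
  [2] S(add(add(SSZ, SSSZ), add(SSZ, Z)))
  [3] S(add(S(add(SZ, SSSZ)), add(SSZ, Z)))
  [4] S(S(add(add(SZ, SSSZ), add(SSZ, Z))))
  [5] S(S(add(S(add(Z, SSSZ)), add(SSZ, Z))))
  [6] S(S(S(add(add(Z, SSSZ), add(SSZ, Z)))))
  [7] S(S(S(add(SSSZ, add(SSZ, Z)))))
  [8] S(S(S(S(add(SSZ, add(SSZ, Z))))))
  [9] S(S(S(S(S(add(SZ, add(SSZ, Z)))))))
  [10] S(S(S(S(S(S(add(Z, add(SSZ, Z))))))))
  [11] S(S(S(S(S(S(add(SSZ, Z)))))))
  [12] S(S(S(S(S(S(S(add(SZ, Z))))))))
  [13] S(S(S(S(S(S(S(S(add(Z, Z)))))))))
  [14] S^8(Z)

Answer: DIFFERENT — A ⇓ S^7(Z), B ⇓ S^8(Z)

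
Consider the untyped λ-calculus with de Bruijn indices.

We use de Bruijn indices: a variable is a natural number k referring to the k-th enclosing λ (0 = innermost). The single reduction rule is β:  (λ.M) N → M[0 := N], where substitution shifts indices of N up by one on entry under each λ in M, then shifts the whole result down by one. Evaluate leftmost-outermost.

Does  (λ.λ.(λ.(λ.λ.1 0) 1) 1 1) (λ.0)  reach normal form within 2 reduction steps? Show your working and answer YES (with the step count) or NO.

  start: (λ.λ.(λ.(λ.λ.1 0) 1) 1 1) (λ.0)
  →1  λ.(λ.(λ.λ.1 0) 1) (λ.0) (λ.0)
  →2  λ.(λ.λ.1 0) 0 (λ.0)

Answer: NO — after 2 steps the term is λ.(λ.λ.1 0) 0 (λ.0), not yet normal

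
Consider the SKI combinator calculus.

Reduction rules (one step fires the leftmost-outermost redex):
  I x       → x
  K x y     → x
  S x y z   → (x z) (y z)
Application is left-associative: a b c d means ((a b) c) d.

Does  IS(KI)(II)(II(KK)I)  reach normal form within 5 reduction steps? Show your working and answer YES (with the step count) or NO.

Answer: NO — after 5 steps the term is I(II(KK)I), not yet normal

Derivation:
  start: IS(KI)(II)(II(KK)I)
  [1] S(KI)(II)(II(KK)I)
  [2] KI(II(KK)I)(II(II(KK)I))
  [3] I(II(II(KK)I))
  [4] II(II(KK)I)
  [5] I(II(KK)I)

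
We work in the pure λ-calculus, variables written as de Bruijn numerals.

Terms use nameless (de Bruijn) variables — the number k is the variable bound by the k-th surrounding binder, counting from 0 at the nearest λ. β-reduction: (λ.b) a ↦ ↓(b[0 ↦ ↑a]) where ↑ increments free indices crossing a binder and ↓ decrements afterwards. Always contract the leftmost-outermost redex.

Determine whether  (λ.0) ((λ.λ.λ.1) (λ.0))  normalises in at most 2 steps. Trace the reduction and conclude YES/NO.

  start: (λ.0) ((λ.λ.λ.1) (λ.0))
  step 1: (λ.λ.λ.1) (λ.0)
  step 2: λ.λ.1

Answer: YES — reaches normal form λ.λ.1 in 2 ≤ 2 steps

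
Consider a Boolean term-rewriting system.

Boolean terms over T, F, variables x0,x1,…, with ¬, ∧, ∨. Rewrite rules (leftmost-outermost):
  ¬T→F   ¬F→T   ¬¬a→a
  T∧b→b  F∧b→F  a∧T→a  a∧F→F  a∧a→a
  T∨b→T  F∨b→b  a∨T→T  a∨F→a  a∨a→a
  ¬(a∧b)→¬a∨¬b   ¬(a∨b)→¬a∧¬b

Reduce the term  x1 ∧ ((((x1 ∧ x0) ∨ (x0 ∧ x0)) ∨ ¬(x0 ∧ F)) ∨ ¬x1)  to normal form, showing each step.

Answer: normal form = x1  (in 7 steps)

Working:
  start: x1 ∧ ((((x1 ∧ x0) ∨ (x0 ∧ x0)) ∨ ¬(x0 ∧ F)) ∨ ¬x1)
  →1  x1 ∧ ((((x1 ∧ x0) ∨ x0) ∨ ¬(x0 ∧ F)) ∨ ¬x1)
  →2  x1 ∧ ((((x1 ∧ x0) ∨ x0) ∨ (¬x0 ∨ ¬F)) ∨ ¬x1)
  →3  x1 ∧ ((((x1 ∧ x0) ∨ x0) ∨ (¬x0 ∨ T)) ∨ ¬x1)
  →4  x1 ∧ ((((x1 ∧ x0) ∨ x0) ∨ T) ∨ ¬x1)
  →5  x1 ∧ (T ∨ ¬x1)
  →6  x1 ∧ T
  →7  x1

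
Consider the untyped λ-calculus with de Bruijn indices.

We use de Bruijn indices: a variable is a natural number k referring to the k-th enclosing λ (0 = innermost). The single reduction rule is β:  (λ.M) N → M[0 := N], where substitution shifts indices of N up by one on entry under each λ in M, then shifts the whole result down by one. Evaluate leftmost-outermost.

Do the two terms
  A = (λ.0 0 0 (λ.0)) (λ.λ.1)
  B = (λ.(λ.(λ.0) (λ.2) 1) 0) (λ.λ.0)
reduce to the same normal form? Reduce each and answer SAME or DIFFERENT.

Answer: SAME — A ⇓ λ.λ.0, B ⇓ λ.λ.0

Working:
Term A:
  start: (λ.0 0 0 (λ.0)) (λ.λ.1)
  →1  (λ.λ.1) (λ.λ.1) (λ.λ.1) (λ.0)
  →2  (λ.λ.λ.1) (λ.λ.1) (λ.0)
  →3  (λ.λ.1) (λ.0)
  →4  λ.λ.0

Term B:
  start: (λ.(λ.(λ.0) (λ.2) 1) 0) (λ.λ.0)
  →1  (λ.(λ.0) (λ.λ.λ.0) (λ.λ.0)) (λ.λ.0)
  →2  (λ.0) (λ.λ.λ.0) (λ.λ.0)
  →3  (λ.λ.λ.0) (λ.λ.0)
  →4  λ.λ.0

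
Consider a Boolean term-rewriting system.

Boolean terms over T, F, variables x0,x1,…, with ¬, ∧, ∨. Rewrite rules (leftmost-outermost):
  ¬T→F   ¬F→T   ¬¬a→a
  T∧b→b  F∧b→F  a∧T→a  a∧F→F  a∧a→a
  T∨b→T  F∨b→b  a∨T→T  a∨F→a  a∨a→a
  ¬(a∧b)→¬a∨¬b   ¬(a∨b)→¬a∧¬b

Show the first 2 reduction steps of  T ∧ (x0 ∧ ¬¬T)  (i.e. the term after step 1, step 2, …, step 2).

  start: T ∧ (x0 ∧ ¬¬T)
  →1  x0 ∧ ¬¬T
  →2  x0 ∧ T

Answer: after 2 steps: x0 ∧ T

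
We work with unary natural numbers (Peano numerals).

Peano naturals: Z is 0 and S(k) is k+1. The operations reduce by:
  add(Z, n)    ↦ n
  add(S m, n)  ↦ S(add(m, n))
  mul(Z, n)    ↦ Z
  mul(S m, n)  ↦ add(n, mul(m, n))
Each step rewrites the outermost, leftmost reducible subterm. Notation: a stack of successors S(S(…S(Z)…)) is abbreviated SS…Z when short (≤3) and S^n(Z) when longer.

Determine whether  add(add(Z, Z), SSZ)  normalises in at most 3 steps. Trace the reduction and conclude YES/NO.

Answer: YES — reaches normal form SSZ in 2 ≤ 3 steps

Reduction:
  start: add(add(Z, Z), SSZ)
  step 1: add(Z, SSZ)
  step 2: SSZ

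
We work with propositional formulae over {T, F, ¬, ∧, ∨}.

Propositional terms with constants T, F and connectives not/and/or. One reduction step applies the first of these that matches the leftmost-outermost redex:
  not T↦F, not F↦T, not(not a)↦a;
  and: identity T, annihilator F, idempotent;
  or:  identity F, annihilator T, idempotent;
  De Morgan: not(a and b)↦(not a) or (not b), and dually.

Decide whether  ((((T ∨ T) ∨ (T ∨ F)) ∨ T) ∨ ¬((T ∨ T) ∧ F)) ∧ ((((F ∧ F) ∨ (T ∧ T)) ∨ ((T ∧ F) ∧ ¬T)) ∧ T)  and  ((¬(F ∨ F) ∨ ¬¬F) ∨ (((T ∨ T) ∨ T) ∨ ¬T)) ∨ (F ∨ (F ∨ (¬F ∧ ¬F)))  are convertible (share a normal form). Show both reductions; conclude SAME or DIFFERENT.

Answer: SAME — A ⇓ T, B ⇓ T

Working:
Term A:
  start: ((((T ∨ T) ∨ (T ∨ F)) ∨ T) ∨ ¬((T ∨ T) ∧ F)) ∧ ((((F ∧ F) ∨ (T ∧ T)) ∨ ((T ∧ F) ∧ ¬T)) ∧ T)
  step 1: (T ∨ ¬((T ∨ T) ∧ F)) ∧ ((((F ∧ F) ∨ (T ∧ T)) ∨ ((T ∧ F) ∧ ¬T)) ∧ T)
  step 2: T ∧ ((((F ∧ F) ∨ (T ∧ T)) ∨ ((T ∧ F) ∧ ¬T)) ∧ T)
  step 3: (((F ∧ F) ∨ (T ∧ T)) ∨ ((T ∧ F) ∧ ¬T)) ∧ T
  step 4: ((F ∧ F) ∨ (T ∧ T)) ∨ ((T ∧ F) ∧ ¬T)
  step 5: (F ∨ (T ∧ T)) ∨ ((T ∧ F) ∧ ¬T)
  step 6: (T ∧ T) ∨ ((T ∧ F) ∧ ¬T)
  step 7: T ∨ ((T ∧ F) ∧ ¬T)
  step 8: T

Term B:
  start: ((¬(F ∨ F) ∨ ¬¬F) ∨ (((T ∨ T) ∨ T) ∨ ¬T)) ∨ (F ∨ (F ∨ (¬F ∧ ¬F)))
  step 1: (((¬F ∧ ¬F) ∨ ¬¬F) ∨ (((T ∨ T) ∨ T) ∨ ¬T)) ∨ (F ∨ (F ∨ (¬F ∧ ¬F)))
  step 2: ((¬F ∨ ¬¬F) ∨ (((T ∨ T) ∨ T) ∨ ¬T)) ∨ (F ∨ (F ∨ (¬F ∧ ¬F)))
  step 3: ((T ∨ ¬¬F) ∨ (((T ∨ T) ∨ T) ∨ ¬T)) ∨ (F ∨ (F ∨ (¬F ∧ ¬F)))
  step 4: (T ∨ (((T ∨ T) ∨ T) ∨ ¬T)) ∨ (F ∨ (F ∨ (¬F ∧ ¬F)))
  step 5: T ∨ (F ∨ (F ∨ (¬F ∧ ¬F)))
  step 6: T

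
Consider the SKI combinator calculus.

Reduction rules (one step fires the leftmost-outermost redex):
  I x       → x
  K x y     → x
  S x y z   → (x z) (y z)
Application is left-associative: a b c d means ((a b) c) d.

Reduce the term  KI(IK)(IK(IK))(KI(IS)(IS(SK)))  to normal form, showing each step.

Answer: normal form = K  (in 5 steps)

Working:
  start: KI(IK)(IK(IK))(KI(IS)(IS(SK)))
  step 1: I(IK(IK))(KI(IS)(IS(SK)))
  step 2: IK(IK)(KI(IS)(IS(SK)))
  step 3: K(IK)(KI(IS)(IS(SK)))
  step 4: IK
  step 5: K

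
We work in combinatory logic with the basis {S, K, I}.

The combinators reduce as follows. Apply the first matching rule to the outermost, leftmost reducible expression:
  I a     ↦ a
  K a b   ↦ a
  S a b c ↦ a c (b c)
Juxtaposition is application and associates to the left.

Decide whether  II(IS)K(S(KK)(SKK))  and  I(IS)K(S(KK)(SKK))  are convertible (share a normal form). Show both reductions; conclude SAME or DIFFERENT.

Answer: SAME — A ⇓ SK(S(KK)(SKK)), B ⇓ SK(S(KK)(SKK))

Derivation:
Term A:
  start: II(IS)K(S(KK)(SKK))
  [1] I(IS)K(S(KK)(SKK))
  [2] ISK(S(KK)(SKK))
  [3] SK(S(KK)(SKK))

Term B:
  start: I(IS)K(S(KK)(SKK))
  [1] ISK(S(KK)(SKK))
  [2] SK(S(KK)(SKK))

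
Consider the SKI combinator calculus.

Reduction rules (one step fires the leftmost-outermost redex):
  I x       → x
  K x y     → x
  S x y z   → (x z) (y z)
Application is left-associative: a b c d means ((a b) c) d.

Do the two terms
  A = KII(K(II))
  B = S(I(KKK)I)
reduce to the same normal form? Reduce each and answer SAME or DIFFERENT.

Term A:
  start: KII(K(II))
  step 1: I(K(II))
  step 2: K(II)
  step 3: KI

Term B:
  start: S(I(KKK)I)
  step 1: S(KKKI)
  step 2: S(KI)

Answer: DIFFERENT — A ⇓ KI, B ⇓ S(KI)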